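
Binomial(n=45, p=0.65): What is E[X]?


E[X] = n*p = 45 * 0.65 = 29.25

29.25


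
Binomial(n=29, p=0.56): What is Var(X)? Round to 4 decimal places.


Var = n*p*(1-p) = 29 * 0.56 * 0.44 = 7.1456

7.1456


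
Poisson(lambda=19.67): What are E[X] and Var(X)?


E[X] = Var(X) = lambda = 19.67

19.67, 19.67


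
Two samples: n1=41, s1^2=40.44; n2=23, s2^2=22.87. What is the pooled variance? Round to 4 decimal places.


sp^2 = ((n1-1)*s1^2 + (n2-1)*s2^2)/(n1+n2-2)
(n1-1)*s1^2 = 40 * 40.44 = 1617.6
(n2-1)*s2^2 = 22 * 22.87 = 503.14
numerator = 1617.6 + 503.14 = 2120.74
n1+n2-2 = 62
sp^2 = 2120.74 / 62 = 106037/3100 ≈ 34.205484

34.2055


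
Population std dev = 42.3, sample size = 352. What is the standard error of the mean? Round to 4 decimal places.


SE = sigma / sqrt(n)
sqrt(352) ≈ 18.761663
SE = 42.3 / 18.761663 ≈ 2.254598

2.2546


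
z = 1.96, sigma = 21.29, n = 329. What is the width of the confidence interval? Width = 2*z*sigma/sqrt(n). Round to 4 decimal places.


width = 2*z*sigma/sqrt(n)
2*z*sigma = 2 * 1.96 * 21.29 = 83.4568
sqrt(329) ≈ 18.138357
width = 83.4568 / 18.138357 ≈ 4.601122

4.6011


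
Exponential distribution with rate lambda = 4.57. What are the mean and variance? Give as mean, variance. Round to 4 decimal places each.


mean = 1/lam, var = 1/lam^2
mean = 1 / 4.57 = 100/457 ≈ 0.218818
lam^2 = 4.57^2 = 20.8849
var = 1 / 20.8849 ≈ 0.047881

0.2188, 0.0479


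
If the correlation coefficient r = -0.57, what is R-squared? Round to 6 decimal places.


R^2 = r^2 = (-0.57)^2 = 0.3249

0.324900


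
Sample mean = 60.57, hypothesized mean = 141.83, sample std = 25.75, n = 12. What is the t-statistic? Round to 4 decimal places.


t = (xbar - mu0) / (s/sqrt(n))
xbar - mu0 = 60.57 - 141.83 = -81.26
sqrt(12) ≈ 3.46410162
s/sqrt(n) = 25.75 / 3.46410162 ≈ 7.43338472
t = -81.26 / 7.43338472 ≈ -10.931763

-10.9318


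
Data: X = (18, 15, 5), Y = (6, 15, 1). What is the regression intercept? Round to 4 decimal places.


a = ybar - b*xbar, where b = sum((xi-xbar)(yi-ybar)) / sum((xi-xbar)^2)
n = 3, xbar = 38/3 ≈ 12.666667, ybar = 22/3 ≈ 7.333333
Sxy = sum((xi-xbar)(yi-ybar)) = 178/3 ≈ 59.333333
Sxx = sum((xi-xbar)^2) = 278/3 ≈ 92.666667
b = Sxy / Sxx = 89/139 ≈ 0.640288
a = 7.333333 - 0.640288 * 12.666667 = -108/139 ≈ -0.776978

-0.7770


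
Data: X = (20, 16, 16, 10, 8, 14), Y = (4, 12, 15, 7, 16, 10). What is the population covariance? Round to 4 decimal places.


Cov = (1/n)*sum((xi-xbar)(yi-ybar))
n = 6, xbar = 84/6 = 14, ybar = 64/6 = 32/3 ≈ 10.666667
sum((xi-xbar)(yi-ybar)) = -46
Cov = -46 / 6 = -23/3 ≈ -7.666667

-7.6667


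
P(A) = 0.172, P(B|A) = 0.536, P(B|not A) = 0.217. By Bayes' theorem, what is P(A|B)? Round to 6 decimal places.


P(A|B) = P(B|A)*P(A) / P(B), P(B) = P(B|A)*P(A) + P(B|not A)*P(not A)
P(B|A)*P(A) = 0.536 * 0.172 = 0.092192
P(B|not A)*P(not A) = 0.217 * 0.828 = 0.179676
P(B) = 0.092192 + 0.179676 = 0.271868
P(A|B) = 0.092192 / 0.271868 ≈ 0.33910574

0.339106


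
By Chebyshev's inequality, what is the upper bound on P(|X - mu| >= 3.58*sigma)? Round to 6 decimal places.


P <= 1/k^2
k^2 = 3.58^2 = 12.8164
1/k^2 = 1 / 12.8164 ≈ 0.07802503

0.078025


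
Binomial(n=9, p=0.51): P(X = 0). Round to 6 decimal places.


P = C(n,k) * p^k * (1-p)^(n-k)
C(9,0) = 1
p^k = 0.51^0 = 1
(1-p)^(n-k) = 0.49^9 ≈ 0.001628414
P = 1 * 1 * 0.001628414 ≈ 0.001628

0.001628


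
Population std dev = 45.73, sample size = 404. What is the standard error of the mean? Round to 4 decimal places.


SE = sigma / sqrt(n)
sqrt(404) ≈ 20.099751
SE = 45.73 / 20.099751 ≈ 2.275153

2.2752


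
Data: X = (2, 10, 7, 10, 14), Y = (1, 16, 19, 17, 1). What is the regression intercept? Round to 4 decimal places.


a = ybar - b*xbar, where b = sum((xi-xbar)(yi-ybar)) / sum((xi-xbar)^2)
n = 5, xbar = 43/5 = 8.6, ybar = 54/5 = 10.8
Sxy = sum((xi-xbar)(yi-ybar)) = 14.6
Sxx = sum((xi-xbar)^2) = 79.2
b = Sxy / Sxx = 73/396 ≈ 0.184343
a = 10.8 - 0.184343 * 8.6 = 3649/396 ≈ 9.214646

9.2146


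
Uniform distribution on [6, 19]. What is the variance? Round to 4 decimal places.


Var = (b-a)^2 / 12
(b-a)^2 = (19 - 6)^2 = 169
Var = 169/12 ≈ 14.083333

14.0833


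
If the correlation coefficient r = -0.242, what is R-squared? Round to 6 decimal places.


R^2 = r^2 = (-0.242)^2 = 0.058564

0.058564


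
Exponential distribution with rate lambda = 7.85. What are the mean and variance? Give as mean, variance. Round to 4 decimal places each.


mean = 1/lam, var = 1/lam^2
mean = 1 / 7.85 = 20/157 ≈ 0.127389
lam^2 = 7.85^2 = 61.6225
var = 1 / 61.6225 ≈ 0.016228

0.1274, 0.0162


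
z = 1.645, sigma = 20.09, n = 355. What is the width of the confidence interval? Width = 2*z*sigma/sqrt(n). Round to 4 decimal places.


width = 2*z*sigma/sqrt(n)
2*z*sigma = 2 * 1.645 * 20.09 = 66.0961
sqrt(355) ≈ 18.841444
width = 66.0961 / 18.841444 ≈ 3.508017

3.5080


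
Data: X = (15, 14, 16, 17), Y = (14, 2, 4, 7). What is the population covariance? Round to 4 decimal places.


Cov = (1/n)*sum((xi-xbar)(yi-ybar))
n = 4, xbar = 62/4 = 15.5, ybar = 27/4 = 6.75
sum((xi-xbar)(yi-ybar)) = 2.5
Cov = 2.5 / 4 = 0.625

0.6250


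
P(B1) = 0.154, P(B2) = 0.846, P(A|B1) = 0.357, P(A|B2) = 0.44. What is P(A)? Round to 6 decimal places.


P(A) = P(A|B1)*P(B1) + P(A|B2)*P(B2)
P(A|B1)*P(B1) = 0.357 * 0.154 = 0.054978
P(A|B2)*P(B2) = 0.44 * 0.846 = 0.37224
P(A) = 0.054978 + 0.37224 = 0.427218

0.427218


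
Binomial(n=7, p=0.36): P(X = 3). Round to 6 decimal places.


P = C(n,k) * p^k * (1-p)^(n-k)
C(7,3) = 35
p^k = 0.36^3 = 0.046656
(1-p)^(n-k) = 0.64^4 ≈ 0.1677722
P = 35 * 0.046656 * 0.1677722 ≈ 0.273965

0.273965


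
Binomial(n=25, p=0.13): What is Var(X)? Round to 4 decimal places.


Var = n*p*(1-p) = 25 * 0.13 * 0.87 = 2.8275

2.8275


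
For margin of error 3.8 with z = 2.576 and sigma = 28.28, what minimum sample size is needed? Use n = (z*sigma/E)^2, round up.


z*sigma/E = 2.576 * 28.28 / 3.8 ≈ 19.170863
(z*sigma/E)^2 ≈ 367.521994
round up: n = 368

368


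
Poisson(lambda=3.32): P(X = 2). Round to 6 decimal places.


P = e^(-lam) * lam^k / k!
e^(-3.32) ≈ 0.03615283
lam^k = 3.32^2 = 11.0224
k! = 2! = 2
P = 0.03615283 * 11.0224 / 2 ≈ 0.199245

0.199245


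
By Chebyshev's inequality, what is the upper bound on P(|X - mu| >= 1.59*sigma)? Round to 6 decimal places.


P <= 1/k^2
k^2 = 1.59^2 = 2.5281
1/k^2 = 1 / 2.5281 ≈ 0.39555397

0.395554


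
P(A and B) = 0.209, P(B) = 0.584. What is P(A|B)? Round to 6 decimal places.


P(A|B) = P(A and B) / P(B) = 0.209 / 0.584 = 209/584 ≈ 0.35787671

0.357877


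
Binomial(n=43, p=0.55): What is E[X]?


E[X] = n*p = 43 * 0.55 = 23.65

23.65


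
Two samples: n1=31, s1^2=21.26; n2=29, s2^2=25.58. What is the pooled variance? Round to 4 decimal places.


sp^2 = ((n1-1)*s1^2 + (n2-1)*s2^2)/(n1+n2-2)
(n1-1)*s1^2 = 30 * 21.26 = 637.8
(n2-1)*s2^2 = 28 * 25.58 = 716.24
numerator = 637.8 + 716.24 = 1354.04
n1+n2-2 = 58
sp^2 = 1354.04 / 58 = 33851/1450 ≈ 23.345517

23.3455


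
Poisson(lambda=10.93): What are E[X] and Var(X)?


E[X] = Var(X) = lambda = 10.93

10.93, 10.93


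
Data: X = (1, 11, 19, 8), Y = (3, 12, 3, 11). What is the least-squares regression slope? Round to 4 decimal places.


b = sum((xi-xbar)(yi-ybar)) / sum((xi-xbar)^2)
n = 4, xbar = 39/4 = 9.75, ybar = 29/4 = 7.25
Sxy = sum((xi-xbar)(yi-ybar)) = -2.75
Sxx = sum((xi-xbar)^2) = 166.75
b = Sxy / Sxx = -11/667 ≈ -0.016492

-0.0165


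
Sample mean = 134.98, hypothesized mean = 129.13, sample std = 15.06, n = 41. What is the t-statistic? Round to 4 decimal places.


t = (xbar - mu0) / (s/sqrt(n))
xbar - mu0 = 134.98 - 129.13 = 5.85
sqrt(41) ≈ 6.40312424
s/sqrt(n) = 15.06 / 6.40312424 ≈ 2.35197685
t = 5.85 / 2.35197685 ≈ 2.487269

2.4873


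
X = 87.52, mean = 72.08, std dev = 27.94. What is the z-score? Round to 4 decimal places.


z = (X - mu) / sigma
X - mu = 87.52 - 72.08 = 15.44
z = 15.44 / 27.94 = 772/1397 ≈ 0.552613

0.5526


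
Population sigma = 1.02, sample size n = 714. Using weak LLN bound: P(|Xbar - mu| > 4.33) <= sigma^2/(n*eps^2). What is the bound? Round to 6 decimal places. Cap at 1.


bound = min(1, sigma^2/(n*eps^2))
sigma^2 = 1.02^2 = 1.0404
n*eps^2 = 714 * 4.33^2 = 714 * 18.7489 = 13386.7146
sigma^2/(n*eps^2) = 1.0404 / 13386.7146 ≈ 0.00007772

0.000078


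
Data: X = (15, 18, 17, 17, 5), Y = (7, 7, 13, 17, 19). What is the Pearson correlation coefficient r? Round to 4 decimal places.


r = sum((xi-xbar)(yi-ybar)) / sqrt(sum((xi-xbar)^2) * sum((yi-ybar)^2))
n = 5, xbar = 72/5 = 14.4, ybar = 63/5 = 12.6
Sxy = sum((xi-xbar)(yi-ybar)) = -71.2
Sxx = sum((xi-xbar)^2) = 115.2
Syy = sum((yi-ybar)^2) = 123.2
sqrt(Sxx*Syy) ≈ 119.132867
r = Sxy / sqrt(Sxx*Syy) = -71.2 / 119.132867 ≈ -0.597652

-0.5977


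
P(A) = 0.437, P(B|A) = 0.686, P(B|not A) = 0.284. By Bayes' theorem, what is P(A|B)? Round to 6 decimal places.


P(A|B) = P(B|A)*P(A) / P(B), P(B) = P(B|A)*P(A) + P(B|not A)*P(not A)
P(B|A)*P(A) = 0.686 * 0.437 = 0.299782
P(B|not A)*P(not A) = 0.284 * 0.563 = 0.159892
P(B) = 0.299782 + 0.159892 = 0.459674
P(A|B) = 0.299782 / 0.459674 ≈ 0.65216218

0.652162


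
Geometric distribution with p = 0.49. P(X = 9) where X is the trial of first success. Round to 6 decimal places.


P = (1-p)^(k-1) * p
(1-p)^(k-1) = 0.51^8 ≈ 0.004576794
P = 0.004576794 * 0.49 ≈ 0.002242629

0.002243


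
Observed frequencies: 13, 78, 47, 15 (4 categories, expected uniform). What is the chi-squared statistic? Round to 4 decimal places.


chi2 = sum((O-E)^2/E), E = total/4
total = 153, E = 153/4 = 38.25
(13 - 38.25)^2 / 38.25 = 637.5625 / 38.25 = 10201/612 ≈ 16.668301
(78 - 38.25)^2 / 38.25 = 1580.0625 / 38.25 = 2809/68 ≈ 41.308824
(47 - 38.25)^2 / 38.25 = 76.5625 / 38.25 = 1225/612 ≈ 2.001634
(15 - 38.25)^2 / 38.25 = 540.5625 / 38.25 = 961/68 ≈ 14.132353
chi2 = 667/9 ≈ 74.111111

74.1111


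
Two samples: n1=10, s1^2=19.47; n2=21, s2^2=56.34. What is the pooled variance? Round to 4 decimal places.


sp^2 = ((n1-1)*s1^2 + (n2-1)*s2^2)/(n1+n2-2)
(n1-1)*s1^2 = 9 * 19.47 = 175.23
(n2-1)*s2^2 = 20 * 56.34 = 1126.8
numerator = 175.23 + 1126.8 = 1302.03
n1+n2-2 = 29
sp^2 = 1302.03 / 29 = 130203/2900 ≈ 44.897586

44.8976


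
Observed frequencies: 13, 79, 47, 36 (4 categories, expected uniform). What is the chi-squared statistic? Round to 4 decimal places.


chi2 = sum((O-E)^2/E), E = total/4
total = 175, E = 175/4 = 43.75
(13 - 43.75)^2 / 43.75 = 945.5625 / 43.75 = 15129/700 ≈ 21.612857
(79 - 43.75)^2 / 43.75 = 1242.5625 / 43.75 = 19881/700 ≈ 28.401429
(47 - 43.75)^2 / 43.75 = 10.5625 / 43.75 = 169/700 ≈ 0.241429
(36 - 43.75)^2 / 43.75 = 60.0625 / 43.75 = 961/700 ≈ 1.372857
chi2 = 1807/35 ≈ 51.628571

51.6286


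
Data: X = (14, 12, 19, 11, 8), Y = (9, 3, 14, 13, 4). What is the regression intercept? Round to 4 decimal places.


a = ybar - b*xbar, where b = sum((xi-xbar)(yi-ybar)) / sum((xi-xbar)^2)
n = 5, xbar = 64/5 = 12.8, ybar = 43/5 = 8.6
Sxy = sum((xi-xbar)(yi-ybar)) = 52.6
Sxx = sum((xi-xbar)^2) = 66.8
b = Sxy / Sxx = 263/334 ≈ 0.787425
a = 8.6 - 0.787425 * 12.8 = -247/167 ≈ -1.479042

-1.4790


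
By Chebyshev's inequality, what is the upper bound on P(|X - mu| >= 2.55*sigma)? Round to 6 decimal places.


P <= 1/k^2
k^2 = 2.55^2 = 6.5025
1/k^2 = 1 / 6.5025 = 400/2601 ≈ 0.15378700

0.153787


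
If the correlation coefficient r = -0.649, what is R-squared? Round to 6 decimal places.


R^2 = r^2 = (-0.649)^2 = 0.421201

0.421201


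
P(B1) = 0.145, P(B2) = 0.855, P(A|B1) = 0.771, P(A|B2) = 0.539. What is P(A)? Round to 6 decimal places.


P(A) = P(A|B1)*P(B1) + P(A|B2)*P(B2)
P(A|B1)*P(B1) = 0.771 * 0.145 = 0.111795
P(A|B2)*P(B2) = 0.539 * 0.855 = 0.460845
P(A) = 0.111795 + 0.460845 = 0.57264

0.572640


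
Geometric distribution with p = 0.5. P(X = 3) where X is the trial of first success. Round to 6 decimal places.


P = (1-p)^(k-1) * p
(1-p)^(k-1) = 0.5^2 = 0.25
P = 0.25 * 0.5 = 0.125

0.125000


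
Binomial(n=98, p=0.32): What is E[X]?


E[X] = n*p = 98 * 0.32 = 31.36

31.36


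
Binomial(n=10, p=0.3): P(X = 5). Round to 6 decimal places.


P = C(n,k) * p^k * (1-p)^(n-k)
C(10,5) = 252
p^k = 0.3^5 = 0.00243
(1-p)^(n-k) = 0.7^5 = 0.16807
P = 252 * 0.00243 * 0.16807 ≈ 0.102919

0.102919


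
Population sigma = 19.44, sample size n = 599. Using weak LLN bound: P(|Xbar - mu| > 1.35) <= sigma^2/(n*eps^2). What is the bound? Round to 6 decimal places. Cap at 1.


bound = min(1, sigma^2/(n*eps^2))
sigma^2 = 19.44^2 = 377.9136
n*eps^2 = 599 * 1.35^2 = 599 * 1.8225 = 1091.6775
sigma^2/(n*eps^2) = 377.9136 / 1091.6775 ≈ 0.34617696

0.346177


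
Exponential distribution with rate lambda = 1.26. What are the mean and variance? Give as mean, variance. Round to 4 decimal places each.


mean = 1/lam, var = 1/lam^2
mean = 1 / 1.26 = 50/63 ≈ 0.793651
lam^2 = 1.26^2 = 1.5876
var = 1 / 1.5876 = 2500/3969 ≈ 0.629882

0.7937, 0.6299


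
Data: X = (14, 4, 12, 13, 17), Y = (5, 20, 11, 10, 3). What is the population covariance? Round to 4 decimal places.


Cov = (1/n)*sum((xi-xbar)(yi-ybar))
n = 5, xbar = 60/5 = 12, ybar = 49/5 = 9.8
sum((xi-xbar)(yi-ybar)) = -125
Cov = -125 / 5 = -25

-25.0000


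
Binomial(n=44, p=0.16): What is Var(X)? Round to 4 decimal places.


Var = n*p*(1-p) = 44 * 0.16 * 0.84 = 5.9136

5.9136


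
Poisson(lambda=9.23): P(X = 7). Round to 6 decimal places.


P = e^(-lam) * lam^k / k!
e^(-9.23) ≈ 0.00009805324
lam^k = 9.23^7 ≈ 5707053.018758
k! = 7! = 5040
P = 0.00009805324 * 5707053.018758 / 5040 ≈ 0.111031

0.111031


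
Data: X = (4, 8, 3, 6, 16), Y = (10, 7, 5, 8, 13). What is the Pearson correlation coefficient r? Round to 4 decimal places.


r = sum((xi-xbar)(yi-ybar)) / sqrt(sum((xi-xbar)^2) * sum((yi-ybar)^2))
n = 5, xbar = 37/5 = 7.4, ybar = 43/5 = 8.6
Sxy = sum((xi-xbar)(yi-ybar)) = 48.8
Sxx = sum((xi-xbar)^2) = 107.2
Syy = sum((yi-ybar)^2) = 37.2
sqrt(Sxx*Syy) ≈ 63.149347
r = Sxy / sqrt(Sxx*Syy) = 48.8 / 63.149347 ≈ 0.772771

0.7728


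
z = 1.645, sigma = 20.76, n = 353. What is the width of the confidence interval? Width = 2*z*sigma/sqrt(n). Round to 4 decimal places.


width = 2*z*sigma/sqrt(n)
2*z*sigma = 2 * 1.645 * 20.76 = 68.3004
sqrt(353) ≈ 18.788294
width = 68.3004 / 18.788294 ≈ 3.635263

3.6353


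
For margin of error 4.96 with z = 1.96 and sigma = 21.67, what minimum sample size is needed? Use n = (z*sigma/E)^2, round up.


z*sigma/E = 1.96 * 21.67 / 4.96 ≈ 8.563145
(z*sigma/E)^2 ≈ 73.327455
round up: n = 74

74


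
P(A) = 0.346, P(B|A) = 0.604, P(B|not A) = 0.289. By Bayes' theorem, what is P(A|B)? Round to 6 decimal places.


P(A|B) = P(B|A)*P(A) / P(B), P(B) = P(B|A)*P(A) + P(B|not A)*P(not A)
P(B|A)*P(A) = 0.604 * 0.346 = 0.208984
P(B|not A)*P(not A) = 0.289 * 0.654 = 0.189006
P(B) = 0.208984 + 0.189006 = 0.39799
P(A|B) = 0.208984 / 0.39799 ≈ 0.52509862

0.525099


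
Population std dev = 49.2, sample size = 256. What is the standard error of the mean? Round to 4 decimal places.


SE = sigma / sqrt(n)
sqrt(256) = 16
SE = 49.2 / 16 = 3.075

3.0750


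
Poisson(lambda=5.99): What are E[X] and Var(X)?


E[X] = Var(X) = lambda = 5.99

5.99, 5.99


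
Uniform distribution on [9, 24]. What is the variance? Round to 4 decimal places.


Var = (b-a)^2 / 12
(b-a)^2 = (24 - 9)^2 = 225
Var = 225/12 = 18.75

18.7500


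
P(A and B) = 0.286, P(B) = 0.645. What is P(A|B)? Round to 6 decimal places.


P(A|B) = P(A and B) / P(B) = 0.286 / 0.645 = 286/645 ≈ 0.44341085

0.443411


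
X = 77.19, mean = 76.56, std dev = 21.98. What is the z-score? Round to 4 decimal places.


z = (X - mu) / sigma
X - mu = 77.19 - 76.56 = 0.63
z = 0.63 / 21.98 = 9/314 ≈ 0.028662

0.0287


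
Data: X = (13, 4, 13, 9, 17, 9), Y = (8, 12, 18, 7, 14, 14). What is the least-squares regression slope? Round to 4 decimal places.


b = sum((xi-xbar)(yi-ybar)) / sum((xi-xbar)^2)
n = 6, xbar = 65/6 ≈ 10.833333, ybar = 73/6 ≈ 12.166667
Sxy = sum((xi-xbar)(yi-ybar)) = 133/6 ≈ 22.166667
Sxx = sum((xi-xbar)^2) = 605/6 ≈ 100.833333
b = Sxy / Sxx = 133/605 ≈ 0.219835

0.2198


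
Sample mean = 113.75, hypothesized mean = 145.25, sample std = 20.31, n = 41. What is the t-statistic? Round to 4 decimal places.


t = (xbar - mu0) / (s/sqrt(n))
xbar - mu0 = 113.75 - 145.25 = -31.5
sqrt(41) ≈ 6.40312424
s/sqrt(n) = 20.31 / 6.40312424 ≈ 3.17188910
t = -31.5 / 3.17188910 ≈ -9.930990

-9.9310


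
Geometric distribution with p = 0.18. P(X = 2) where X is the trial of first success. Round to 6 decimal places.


P = (1-p)^(k-1) * p
(1-p)^(k-1) = 0.82^1 = 0.82
P = 0.82 * 0.18 = 0.1476

0.147600


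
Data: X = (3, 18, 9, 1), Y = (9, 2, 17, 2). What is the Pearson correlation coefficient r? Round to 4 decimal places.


r = sum((xi-xbar)(yi-ybar)) / sqrt(sum((xi-xbar)^2) * sum((yi-ybar)^2))
n = 4, xbar = 31/4 = 7.75, ybar = 30/4 = 7.5
Sxy = sum((xi-xbar)(yi-ybar)) = -14.5
Sxx = sum((xi-xbar)^2) = 174.75
Syy = sum((yi-ybar)^2) = 153
sqrt(Sxx*Syy) ≈ 163.513761
r = Sxy / sqrt(Sxx*Syy) = -14.5 / 163.513761 ≈ -0.088678

-0.0887


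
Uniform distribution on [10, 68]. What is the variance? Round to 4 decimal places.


Var = (b-a)^2 / 12
(b-a)^2 = (68 - 10)^2 = 3364
Var = 3364/12 ≈ 280.333333

280.3333


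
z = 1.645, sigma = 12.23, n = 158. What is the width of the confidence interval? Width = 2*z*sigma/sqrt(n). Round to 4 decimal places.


width = 2*z*sigma/sqrt(n)
2*z*sigma = 2 * 1.645 * 12.23 = 40.2367
sqrt(158) ≈ 12.569805
width = 40.2367 / 12.569805 ≈ 3.201060

3.2011


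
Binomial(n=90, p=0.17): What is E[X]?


E[X] = n*p = 90 * 0.17 = 15.3

15.3


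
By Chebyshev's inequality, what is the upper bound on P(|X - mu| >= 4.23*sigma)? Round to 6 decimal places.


P <= 1/k^2
k^2 = 4.23^2 = 17.8929
1/k^2 = 1 / 17.8929 ≈ 0.05588809

0.055888


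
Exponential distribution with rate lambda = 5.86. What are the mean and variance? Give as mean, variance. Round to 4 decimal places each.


mean = 1/lam, var = 1/lam^2
mean = 1 / 5.86 = 50/293 ≈ 0.170648
lam^2 = 5.86^2 = 34.3396
var = 1 / 34.3396 ≈ 0.029121

0.1706, 0.0291


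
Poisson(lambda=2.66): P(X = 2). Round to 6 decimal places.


P = e^(-lam) * lam^k / k!
e^(-2.66) ≈ 0.06994822
lam^k = 2.66^2 = 7.0756
k! = 2! = 2
P = 0.06994822 * 7.0756 / 2 ≈ 0.247463

0.247463


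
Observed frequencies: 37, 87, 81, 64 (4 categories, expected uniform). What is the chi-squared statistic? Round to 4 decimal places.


chi2 = sum((O-E)^2/E), E = total/4
total = 269, E = 269/4 = 67.25
(37 - 67.25)^2 / 67.25 = 915.0625 / 67.25 = 14641/1076 ≈ 13.606877
(87 - 67.25)^2 / 67.25 = 390.0625 / 67.25 = 6241/1076 ≈ 5.800186
(81 - 67.25)^2 / 67.25 = 189.0625 / 67.25 = 3025/1076 ≈ 2.811338
(64 - 67.25)^2 / 67.25 = 10.5625 / 67.25 = 169/1076 ≈ 0.157063
chi2 = 6019/269 ≈ 22.375465

22.3755


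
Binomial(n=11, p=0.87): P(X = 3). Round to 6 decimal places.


P = C(n,k) * p^k * (1-p)^(n-k)
C(11,3) = 165
p^k = 0.87^3 = 0.658503
(1-p)^(n-k) = 0.13^8 ≈ 0.00000008157307
P = 165 * 0.658503 * 0.00000008157307 ≈ 0.000009

0.000009


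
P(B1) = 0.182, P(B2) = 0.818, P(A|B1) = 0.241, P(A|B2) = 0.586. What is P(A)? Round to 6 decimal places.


P(A) = P(A|B1)*P(B1) + P(A|B2)*P(B2)
P(A|B1)*P(B1) = 0.241 * 0.182 = 0.043862
P(A|B2)*P(B2) = 0.586 * 0.818 = 0.479348
P(A) = 0.043862 + 0.479348 = 0.52321

0.523210


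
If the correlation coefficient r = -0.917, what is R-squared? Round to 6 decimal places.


R^2 = r^2 = (-0.917)^2 = 0.840889

0.840889


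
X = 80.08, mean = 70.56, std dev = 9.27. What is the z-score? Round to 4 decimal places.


z = (X - mu) / sigma
X - mu = 80.08 - 70.56 = 9.52
z = 9.52 / 9.27 = 952/927 ≈ 1.026969

1.0270


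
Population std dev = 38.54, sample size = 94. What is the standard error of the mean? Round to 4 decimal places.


SE = sigma / sqrt(n)
sqrt(94) ≈ 9.695360
SE = 38.54 / 9.695360 ≈ 3.975097

3.9751


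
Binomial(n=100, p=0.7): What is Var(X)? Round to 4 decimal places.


Var = n*p*(1-p) = 100 * 0.7 * 0.3 = 21

21.0000


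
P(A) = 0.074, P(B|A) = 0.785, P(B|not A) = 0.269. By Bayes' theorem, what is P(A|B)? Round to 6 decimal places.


P(A|B) = P(B|A)*P(A) / P(B), P(B) = P(B|A)*P(A) + P(B|not A)*P(not A)
P(B|A)*P(A) = 0.785 * 0.074 = 0.05809
P(B|not A)*P(not A) = 0.269 * 0.926 = 0.249094
P(B) = 0.05809 + 0.249094 = 0.307184
P(A|B) = 0.05809 / 0.307184 ≈ 0.18910490

0.189105


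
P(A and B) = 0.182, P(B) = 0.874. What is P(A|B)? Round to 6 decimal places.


P(A|B) = P(A and B) / P(B) = 0.182 / 0.874 = 91/437 ≈ 0.20823799

0.208238


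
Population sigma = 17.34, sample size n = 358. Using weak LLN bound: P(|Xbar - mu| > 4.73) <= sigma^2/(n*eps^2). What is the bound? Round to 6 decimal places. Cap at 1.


bound = min(1, sigma^2/(n*eps^2))
sigma^2 = 17.34^2 = 300.6756
n*eps^2 = 358 * 4.73^2 = 358 * 22.3729 = 8009.4982
sigma^2/(n*eps^2) = 300.6756 / 8009.4982 ≈ 0.03753988

0.037540


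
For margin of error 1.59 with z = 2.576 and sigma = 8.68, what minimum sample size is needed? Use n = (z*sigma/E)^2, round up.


z*sigma/E = 2.576 * 8.68 / 1.59 ≈ 14.062692
(z*sigma/E)^2 ≈ 197.759301
round up: n = 198

198


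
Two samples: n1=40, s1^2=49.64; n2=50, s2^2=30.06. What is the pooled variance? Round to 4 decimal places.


sp^2 = ((n1-1)*s1^2 + (n2-1)*s2^2)/(n1+n2-2)
(n1-1)*s1^2 = 39 * 49.64 = 1935.96
(n2-1)*s2^2 = 49 * 30.06 = 1472.94
numerator = 1935.96 + 1472.94 = 3408.9
n1+n2-2 = 88
sp^2 = 3408.9 / 88 = 38.7375

38.7375


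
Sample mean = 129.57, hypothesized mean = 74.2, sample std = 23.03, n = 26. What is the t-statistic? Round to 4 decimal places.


t = (xbar - mu0) / (s/sqrt(n))
xbar - mu0 = 129.57 - 74.2 = 55.37
sqrt(26) ≈ 5.09901951
s/sqrt(n) = 23.03 / 5.09901951 ≈ 4.51655459
t = 55.37 / 4.51655459 ≈ 12.259345

12.2593


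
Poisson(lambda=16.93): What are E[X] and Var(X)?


E[X] = Var(X) = lambda = 16.93

16.93, 16.93


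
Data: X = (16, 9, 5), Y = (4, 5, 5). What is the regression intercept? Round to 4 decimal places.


a = ybar - b*xbar, where b = sum((xi-xbar)(yi-ybar)) / sum((xi-xbar)^2)
n = 3, xbar = 30/3 = 10, ybar = 14/3 ≈ 4.666667
Sxy = sum((xi-xbar)(yi-ybar)) = -6
Sxx = sum((xi-xbar)^2) = 62
b = Sxy / Sxx = -3/31 ≈ -0.096774
a = 4.666667 - (-0.096774) * 10 = 524/93 ≈ 5.634409

5.6344


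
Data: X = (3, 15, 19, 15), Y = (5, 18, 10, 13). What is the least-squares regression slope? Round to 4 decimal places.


b = sum((xi-xbar)(yi-ybar)) / sum((xi-xbar)^2)
n = 4, xbar = 52/4 = 13, ybar = 46/4 = 11.5
Sxy = sum((xi-xbar)(yi-ybar)) = 72
Sxx = sum((xi-xbar)^2) = 144
b = Sxy / Sxx = 0.5

0.5000


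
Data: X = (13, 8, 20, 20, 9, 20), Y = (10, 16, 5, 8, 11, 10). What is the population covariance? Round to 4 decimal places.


Cov = (1/n)*sum((xi-xbar)(yi-ybar))
n = 6, xbar = 90/6 = 15, ybar = 60/6 = 10
sum((xi-xbar)(yi-ybar)) = -83
Cov = -83 / 6 = -83/6 ≈ -13.833333

-13.8333


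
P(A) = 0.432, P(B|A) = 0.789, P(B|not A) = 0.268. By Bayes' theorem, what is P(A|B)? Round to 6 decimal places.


P(A|B) = P(B|A)*P(A) / P(B), P(B) = P(B|A)*P(A) + P(B|not A)*P(not A)
P(B|A)*P(A) = 0.789 * 0.432 = 0.340848
P(B|not A)*P(not A) = 0.268 * 0.568 = 0.152224
P(B) = 0.340848 + 0.152224 = 0.493072
P(A|B) = 0.340848 / 0.493072 ≈ 0.69127430

0.691274


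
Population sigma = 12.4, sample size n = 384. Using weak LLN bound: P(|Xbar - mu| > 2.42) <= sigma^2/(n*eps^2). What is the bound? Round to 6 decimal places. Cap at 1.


bound = min(1, sigma^2/(n*eps^2))
sigma^2 = 12.4^2 = 153.76
n*eps^2 = 384 * 2.42^2 = 384 * 5.8564 = 2248.8576
sigma^2/(n*eps^2) = 153.76 / 2248.8576 ≈ 0.06837249

0.068372


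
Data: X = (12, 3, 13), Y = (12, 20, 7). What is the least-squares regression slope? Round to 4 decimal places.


b = sum((xi-xbar)(yi-ybar)) / sum((xi-xbar)^2)
n = 3, xbar = 28/3 ≈ 9.333333, ybar = 39/3 = 13
Sxy = sum((xi-xbar)(yi-ybar)) = -69
Sxx = sum((xi-xbar)^2) = 182/3 ≈ 60.666667
b = Sxy / Sxx = -207/182 ≈ -1.137363

-1.1374


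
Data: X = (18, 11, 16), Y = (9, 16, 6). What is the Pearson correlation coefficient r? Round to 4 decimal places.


r = sum((xi-xbar)(yi-ybar)) / sqrt(sum((xi-xbar)^2) * sum((yi-ybar)^2))
n = 3, xbar = 45/3 = 15, ybar = 31/3 ≈ 10.333333
Sxy = sum((xi-xbar)(yi-ybar)) = -31
Sxx = sum((xi-xbar)^2) = 26
Syy = sum((yi-ybar)^2) = 158/3 ≈ 52.666667
sqrt(Sxx*Syy) ≈ 37.004504
r = Sxy / sqrt(Sxx*Syy) = -31 / 37.004504 ≈ -0.837736

-0.8377


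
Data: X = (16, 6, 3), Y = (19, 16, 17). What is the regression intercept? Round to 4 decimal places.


a = ybar - b*xbar, where b = sum((xi-xbar)(yi-ybar)) / sum((xi-xbar)^2)
n = 3, xbar = 25/3 ≈ 8.333333, ybar = 52/3 ≈ 17.333333
Sxy = sum((xi-xbar)(yi-ybar)) = 53/3 ≈ 17.666667
Sxx = sum((xi-xbar)^2) = 278/3 ≈ 92.666667
b = Sxy / Sxx = 53/278 ≈ 0.190647
a = 17.333333 - 0.190647 * 8.333333 = 4377/278 ≈ 15.744604

15.7446


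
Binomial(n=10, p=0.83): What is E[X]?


E[X] = n*p = 10 * 0.83 = 8.3

8.3


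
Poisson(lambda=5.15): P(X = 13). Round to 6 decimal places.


P = e^(-lam) * lam^k / k!
e^(-5.15) ≈ 0.005799405
lam^k = 5.15^13 ≈ 1792643693.178179
k! = 13! = 6227020800
P = 0.005799405 * 1792643693.178179 / 6227020800 ≈ 0.001670

0.001670


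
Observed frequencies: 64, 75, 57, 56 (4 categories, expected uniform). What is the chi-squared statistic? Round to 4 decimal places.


chi2 = sum((O-E)^2/E), E = total/4
total = 252, E = 252/4 = 63
(64 - 63)^2 / 63 = 1 / 63 = 1/63 ≈ 0.015873
(75 - 63)^2 / 63 = 144 / 63 = 16/7 ≈ 2.285714
(57 - 63)^2 / 63 = 36 / 63 = 4/7 ≈ 0.571429
(56 - 63)^2 / 63 = 49 / 63 = 7/9 ≈ 0.777778
chi2 = 230/63 ≈ 3.650794

3.6508


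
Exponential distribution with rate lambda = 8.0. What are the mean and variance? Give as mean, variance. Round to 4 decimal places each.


mean = 1/lam, var = 1/lam^2
mean = 1 / 8.0 = 0.125
lam^2 = 8.0^2 = 64
var = 1 / 64 = 0.015625

0.1250, 0.0156


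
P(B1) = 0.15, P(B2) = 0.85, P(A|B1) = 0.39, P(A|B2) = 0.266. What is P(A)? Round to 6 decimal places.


P(A) = P(A|B1)*P(B1) + P(A|B2)*P(B2)
P(A|B1)*P(B1) = 0.39 * 0.15 = 0.0585
P(A|B2)*P(B2) = 0.266 * 0.85 = 0.2261
P(A) = 0.0585 + 0.2261 = 0.2846

0.284600


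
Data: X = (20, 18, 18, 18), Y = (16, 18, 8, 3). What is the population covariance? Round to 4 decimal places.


Cov = (1/n)*sum((xi-xbar)(yi-ybar))
n = 4, xbar = 74/4 = 18.5, ybar = 45/4 = 11.25
sum((xi-xbar)(yi-ybar)) = 9.5
Cov = 9.5 / 4 = 2.375

2.3750


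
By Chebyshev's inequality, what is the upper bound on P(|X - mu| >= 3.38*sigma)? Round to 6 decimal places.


P <= 1/k^2
k^2 = 3.38^2 = 11.4244
1/k^2 = 1 / 11.4244 ≈ 0.08753195

0.087532


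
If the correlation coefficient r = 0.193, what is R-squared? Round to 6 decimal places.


R^2 = r^2 = (0.193)^2 = 0.037249

0.037249


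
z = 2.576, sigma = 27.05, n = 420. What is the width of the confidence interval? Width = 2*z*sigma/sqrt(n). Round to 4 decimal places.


width = 2*z*sigma/sqrt(n)
2*z*sigma = 2 * 2.576 * 27.05 = 139.3616
sqrt(420) ≈ 20.493902
width = 139.3616 / 20.493902 ≈ 6.800150

6.8001


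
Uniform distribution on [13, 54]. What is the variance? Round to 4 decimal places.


Var = (b-a)^2 / 12
(b-a)^2 = (54 - 13)^2 = 1681
Var = 1681/12 ≈ 140.083333

140.0833


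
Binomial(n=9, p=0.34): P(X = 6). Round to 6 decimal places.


P = C(n,k) * p^k * (1-p)^(n-k)
C(9,6) = 84
p^k = 0.34^6 ≈ 0.001544804
(1-p)^(n-k) = 0.66^3 = 0.287496
P = 84 * 0.001544804 * 0.287496 ≈ 0.037307

0.037307


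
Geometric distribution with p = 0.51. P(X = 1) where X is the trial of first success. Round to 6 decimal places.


P = (1-p)^(k-1) * p
(1-p)^(k-1) = 0.49^0 = 1
P = 1 * 0.51 = 0.51

0.510000


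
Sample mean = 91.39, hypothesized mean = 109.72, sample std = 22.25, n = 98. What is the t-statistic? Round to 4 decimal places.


t = (xbar - mu0) / (s/sqrt(n))
xbar - mu0 = 91.39 - 109.72 = -18.33
sqrt(98) ≈ 9.89949494
s/sqrt(n) = 22.25 / 9.89949494 ≈ 2.24758941
t = -18.33 / 2.24758941 ≈ -8.155404

-8.1554


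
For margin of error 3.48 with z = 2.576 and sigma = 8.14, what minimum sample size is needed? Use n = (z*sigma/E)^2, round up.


z*sigma/E = 2.576 * 8.14 / 3.48 ≈ 6.025471
(z*sigma/E)^2 ≈ 36.306304
round up: n = 37

37


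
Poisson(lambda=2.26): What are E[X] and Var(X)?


E[X] = Var(X) = lambda = 2.26

2.26, 2.26


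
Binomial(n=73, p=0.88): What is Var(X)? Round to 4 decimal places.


Var = n*p*(1-p) = 73 * 0.88 * 0.12 = 7.7088

7.7088


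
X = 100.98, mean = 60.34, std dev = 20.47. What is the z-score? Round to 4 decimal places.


z = (X - mu) / sigma
X - mu = 100.98 - 60.34 = 40.64
z = 40.64 / 20.47 = 4064/2047 ≈ 1.985344

1.9853


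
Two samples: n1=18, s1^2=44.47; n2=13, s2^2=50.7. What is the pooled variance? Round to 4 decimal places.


sp^2 = ((n1-1)*s1^2 + (n2-1)*s2^2)/(n1+n2-2)
(n1-1)*s1^2 = 17 * 44.47 = 755.99
(n2-1)*s2^2 = 12 * 50.7 = 608.4
numerator = 755.99 + 608.4 = 1364.39
n1+n2-2 = 29
sp^2 = 1364.39 / 29 = 136439/2900 ≈ 47.047931

47.0479


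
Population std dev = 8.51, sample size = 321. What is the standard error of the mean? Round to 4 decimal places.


SE = sigma / sqrt(n)
sqrt(321) ≈ 17.916473
SE = 8.51 / 17.916473 ≈ 0.474982

0.4750


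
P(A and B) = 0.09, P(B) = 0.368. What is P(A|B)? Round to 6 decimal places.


P(A|B) = P(A and B) / P(B) = 0.09 / 0.368 = 45/184 ≈ 0.24456522

0.244565


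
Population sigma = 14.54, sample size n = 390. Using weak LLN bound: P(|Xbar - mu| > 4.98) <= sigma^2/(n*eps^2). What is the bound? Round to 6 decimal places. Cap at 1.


bound = min(1, sigma^2/(n*eps^2))
sigma^2 = 14.54^2 = 211.4116
n*eps^2 = 390 * 4.98^2 = 390 * 24.8004 = 9672.156
sigma^2/(n*eps^2) = 211.4116 / 9672.156 ≈ 0.02185775

0.021858


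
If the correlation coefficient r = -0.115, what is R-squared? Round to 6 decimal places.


R^2 = r^2 = (-0.115)^2 = 0.013225

0.013225


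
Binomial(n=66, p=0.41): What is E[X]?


E[X] = n*p = 66 * 0.41 = 27.06

27.06


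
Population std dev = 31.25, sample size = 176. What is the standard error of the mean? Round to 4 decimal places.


SE = sigma / sqrt(n)
sqrt(176) ≈ 13.266499
SE = 31.25 / 13.266499 ≈ 2.355557

2.3556


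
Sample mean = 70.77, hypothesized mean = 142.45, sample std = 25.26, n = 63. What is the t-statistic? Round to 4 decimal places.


t = (xbar - mu0) / (s/sqrt(n))
xbar - mu0 = 70.77 - 142.45 = -71.68
sqrt(63) ≈ 7.93725393
s/sqrt(n) = 25.26 / 7.93725393 ≈ 3.18246086
t = -71.68 / 3.18246086 ≈ -22.523451

-22.5235


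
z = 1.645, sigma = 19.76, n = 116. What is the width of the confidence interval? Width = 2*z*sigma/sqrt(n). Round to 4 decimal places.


width = 2*z*sigma/sqrt(n)
2*z*sigma = 2 * 1.645 * 19.76 = 65.0104
sqrt(116) ≈ 10.770330
width = 65.0104 / 10.770330 ≈ 6.036064

6.0361


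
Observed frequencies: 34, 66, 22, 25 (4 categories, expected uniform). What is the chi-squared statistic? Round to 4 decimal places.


chi2 = sum((O-E)^2/E), E = total/4
total = 147, E = 147/4 = 36.75
(34 - 36.75)^2 / 36.75 = 7.5625 / 36.75 = 121/588 ≈ 0.205782
(66 - 36.75)^2 / 36.75 = 855.5625 / 36.75 = 4563/196 ≈ 23.280612
(22 - 36.75)^2 / 36.75 = 217.5625 / 36.75 = 3481/588 ≈ 5.920068
(25 - 36.75)^2 / 36.75 = 138.0625 / 36.75 = 2209/588 ≈ 3.756803
chi2 = 1625/49 ≈ 33.163265

33.1633


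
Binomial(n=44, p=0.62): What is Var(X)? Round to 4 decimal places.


Var = n*p*(1-p) = 44 * 0.62 * 0.38 = 10.3664

10.3664


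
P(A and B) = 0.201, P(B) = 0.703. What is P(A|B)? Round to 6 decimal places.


P(A|B) = P(A and B) / P(B) = 0.201 / 0.703 = 201/703 ≈ 0.28591750

0.285917


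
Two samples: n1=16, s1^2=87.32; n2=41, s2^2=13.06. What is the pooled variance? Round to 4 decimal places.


sp^2 = ((n1-1)*s1^2 + (n2-1)*s2^2)/(n1+n2-2)
(n1-1)*s1^2 = 15 * 87.32 = 1309.8
(n2-1)*s2^2 = 40 * 13.06 = 522.4
numerator = 1309.8 + 522.4 = 1832.2
n1+n2-2 = 55
sp^2 = 1832.2 / 55 = 9161/275 ≈ 33.312727

33.3127


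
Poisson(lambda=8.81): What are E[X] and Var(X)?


E[X] = Var(X) = lambda = 8.81

8.81, 8.81


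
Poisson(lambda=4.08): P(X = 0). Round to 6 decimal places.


P = e^(-lam) * lam^k / k!
e^(-4.08) ≈ 0.01690747
lam^k = 4.08^0 = 1
k! = 0! = 1
P = 0.01690747 * 1 / 1 ≈ 0.016907

0.016907


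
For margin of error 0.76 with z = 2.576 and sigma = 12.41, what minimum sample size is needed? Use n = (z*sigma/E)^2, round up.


z*sigma/E = 2.576 * 12.41 / 0.76 = 199801/4750 ≈ 42.063368
(z*sigma/E)^2 ≈ 1769.326963
round up: n = 1770

1770


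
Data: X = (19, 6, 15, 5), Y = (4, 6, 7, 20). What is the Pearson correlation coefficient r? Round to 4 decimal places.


r = sum((xi-xbar)(yi-ybar)) / sqrt(sum((xi-xbar)^2) * sum((yi-ybar)^2))
n = 4, xbar = 45/4 = 11.25, ybar = 37/4 = 9.25
Sxy = sum((xi-xbar)(yi-ybar)) = -99.25
Sxx = sum((xi-xbar)^2) = 140.75
Syy = sum((yi-ybar)^2) = 158.75
sqrt(Sxx*Syy) ≈ 149.479305
r = Sxy / sqrt(Sxx*Syy) = -99.25 / 149.479305 ≈ -0.663972

-0.6640


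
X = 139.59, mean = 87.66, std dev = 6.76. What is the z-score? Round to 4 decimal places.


z = (X - mu) / sigma
X - mu = 139.59 - 87.66 = 51.93
z = 51.93 / 6.76 = 5193/676 ≈ 7.681953

7.6820


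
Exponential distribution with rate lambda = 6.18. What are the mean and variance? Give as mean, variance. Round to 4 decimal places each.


mean = 1/lam, var = 1/lam^2
mean = 1 / 6.18 = 50/309 ≈ 0.161812
lam^2 = 6.18^2 = 38.1924
var = 1 / 38.1924 ≈ 0.026183

0.1618, 0.0262


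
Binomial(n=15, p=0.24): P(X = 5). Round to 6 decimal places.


P = C(n,k) * p^k * (1-p)^(n-k)
C(15,5) = 3003
p^k = 0.24^5 = 0.0007962624
(1-p)^(n-k) = 0.76^10 ≈ 0.06428889
P = 3003 * 0.0007962624 * 0.06428889 ≈ 0.153726

0.153726


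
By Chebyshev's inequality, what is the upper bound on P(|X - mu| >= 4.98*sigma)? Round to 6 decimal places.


P <= 1/k^2
k^2 = 4.98^2 = 24.8004
1/k^2 = 1 / 24.8004 ≈ 0.04032193

0.040322


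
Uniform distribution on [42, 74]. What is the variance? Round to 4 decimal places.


Var = (b-a)^2 / 12
(b-a)^2 = (74 - 42)^2 = 1024
Var = 1024/12 ≈ 85.333333

85.3333


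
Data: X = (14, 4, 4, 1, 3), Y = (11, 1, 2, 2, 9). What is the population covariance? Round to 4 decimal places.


Cov = (1/n)*sum((xi-xbar)(yi-ybar))
n = 5, xbar = 26/5 = 5.2, ybar = 25/5 = 5
sum((xi-xbar)(yi-ybar)) = 65
Cov = 65 / 5 = 13

13.0000


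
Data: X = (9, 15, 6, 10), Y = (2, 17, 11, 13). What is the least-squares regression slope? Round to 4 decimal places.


b = sum((xi-xbar)(yi-ybar)) / sum((xi-xbar)^2)
n = 4, xbar = 40/4 = 10, ybar = 43/4 = 10.75
Sxy = sum((xi-xbar)(yi-ybar)) = 39
Sxx = sum((xi-xbar)^2) = 42
b = Sxy / Sxx = 13/14 ≈ 0.928571

0.9286


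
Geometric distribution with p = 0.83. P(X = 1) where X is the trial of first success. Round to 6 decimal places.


P = (1-p)^(k-1) * p
(1-p)^(k-1) = 0.17^0 = 1
P = 1 * 0.83 = 0.83

0.830000


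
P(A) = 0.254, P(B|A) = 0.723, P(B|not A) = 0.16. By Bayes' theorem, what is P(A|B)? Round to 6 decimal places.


P(A|B) = P(B|A)*P(A) / P(B), P(B) = P(B|A)*P(A) + P(B|not A)*P(not A)
P(B|A)*P(A) = 0.723 * 0.254 = 0.183642
P(B|not A)*P(not A) = 0.16 * 0.746 = 0.11936
P(B) = 0.183642 + 0.11936 = 0.303002
P(A|B) = 0.183642 / 0.303002 ≈ 0.60607521

0.606075


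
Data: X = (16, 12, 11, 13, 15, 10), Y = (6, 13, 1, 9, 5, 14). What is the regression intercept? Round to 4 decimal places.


a = ybar - b*xbar, where b = sum((xi-xbar)(yi-ybar)) / sum((xi-xbar)^2)
n = 6, xbar = 77/6 ≈ 12.833333, ybar = 48/6 = 8
Sxy = sum((xi-xbar)(yi-ybar)) = -21
Sxx = sum((xi-xbar)^2) = 161/6 ≈ 26.833333
b = Sxy / Sxx = -18/23 ≈ -0.782609
a = 8 - (-0.782609) * 12.833333 = 415/23 ≈ 18.043478

18.0435


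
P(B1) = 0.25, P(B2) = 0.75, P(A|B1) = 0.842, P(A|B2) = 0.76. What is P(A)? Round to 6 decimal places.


P(A) = P(A|B1)*P(B1) + P(A|B2)*P(B2)
P(A|B1)*P(B1) = 0.842 * 0.25 = 0.2105
P(A|B2)*P(B2) = 0.76 * 0.75 = 0.57
P(A) = 0.2105 + 0.57 = 0.7805

0.780500


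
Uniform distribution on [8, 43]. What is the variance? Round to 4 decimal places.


Var = (b-a)^2 / 12
(b-a)^2 = (43 - 8)^2 = 1225
Var = 1225/12 ≈ 102.083333

102.0833


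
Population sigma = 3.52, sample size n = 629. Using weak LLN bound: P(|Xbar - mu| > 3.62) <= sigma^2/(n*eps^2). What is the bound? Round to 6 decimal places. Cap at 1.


bound = min(1, sigma^2/(n*eps^2))
sigma^2 = 3.52^2 = 12.3904
n*eps^2 = 629 * 3.62^2 = 629 * 13.1044 = 8242.6676
sigma^2/(n*eps^2) = 12.3904 / 8242.6676 ≈ 0.00150320

0.001503


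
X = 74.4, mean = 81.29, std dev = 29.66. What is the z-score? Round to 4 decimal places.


z = (X - mu) / sigma
X - mu = 74.4 - 81.29 = -6.89
z = -6.89 / 29.66 = -689/2966 ≈ -0.232299

-0.2323


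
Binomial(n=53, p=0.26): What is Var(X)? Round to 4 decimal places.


Var = n*p*(1-p) = 53 * 0.26 * 0.74 = 10.1972

10.1972


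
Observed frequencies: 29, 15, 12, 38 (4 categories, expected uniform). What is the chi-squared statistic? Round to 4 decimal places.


chi2 = sum((O-E)^2/E), E = total/4
total = 94, E = 94/4 = 23.5
(29 - 23.5)^2 / 23.5 = 30.25 / 23.5 = 121/94 ≈ 1.287234
(15 - 23.5)^2 / 23.5 = 72.25 / 23.5 = 289/94 ≈ 3.074468
(12 - 23.5)^2 / 23.5 = 132.25 / 23.5 = 529/94 ≈ 5.627660
(38 - 23.5)^2 / 23.5 = 210.25 / 23.5 = 841/94 ≈ 8.946809
chi2 = 890/47 ≈ 18.936170

18.9362


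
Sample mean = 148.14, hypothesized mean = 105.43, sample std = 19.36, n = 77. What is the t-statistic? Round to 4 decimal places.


t = (xbar - mu0) / (s/sqrt(n))
xbar - mu0 = 148.14 - 105.43 = 42.71
sqrt(77) ≈ 8.77496439
s/sqrt(n) = 19.36 / 8.77496439 ≈ 2.20627676
t = 42.71 / 2.20627676 ≈ 19.358405

19.3584


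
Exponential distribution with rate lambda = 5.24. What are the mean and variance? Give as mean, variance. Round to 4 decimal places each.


mean = 1/lam, var = 1/lam^2
mean = 1 / 5.24 = 25/131 ≈ 0.190840
lam^2 = 5.24^2 = 27.4576
var = 1 / 27.4576 ≈ 0.036420

0.1908, 0.0364


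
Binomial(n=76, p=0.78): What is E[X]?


E[X] = n*p = 76 * 0.78 = 59.28

59.28


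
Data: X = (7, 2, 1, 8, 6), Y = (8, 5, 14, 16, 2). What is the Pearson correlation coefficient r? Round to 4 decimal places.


r = sum((xi-xbar)(yi-ybar)) / sqrt(sum((xi-xbar)^2) * sum((yi-ybar)^2))
n = 5, xbar = 24/5 = 4.8, ybar = 45/5 = 9
Sxy = sum((xi-xbar)(yi-ybar)) = 4
Sxx = sum((xi-xbar)^2) = 38.8
Syy = sum((yi-ybar)^2) = 140
sqrt(Sxx*Syy) ≈ 73.702103
r = Sxy / sqrt(Sxx*Syy) = 4 / 73.702103 ≈ 0.054273

0.0543


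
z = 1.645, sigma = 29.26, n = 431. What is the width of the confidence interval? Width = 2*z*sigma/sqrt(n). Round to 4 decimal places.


width = 2*z*sigma/sqrt(n)
2*z*sigma = 2 * 1.645 * 29.26 = 96.2654
sqrt(431) ≈ 20.760539
width = 96.2654 / 20.760539 ≈ 4.636941

4.6369


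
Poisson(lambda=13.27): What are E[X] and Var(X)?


E[X] = Var(X) = lambda = 13.27

13.27, 13.27


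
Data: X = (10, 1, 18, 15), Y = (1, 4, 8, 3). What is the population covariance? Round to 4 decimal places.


Cov = (1/n)*sum((xi-xbar)(yi-ybar))
n = 4, xbar = 44/4 = 11, ybar = 16/4 = 4
sum((xi-xbar)(yi-ybar)) = 27
Cov = 27 / 4 = 6.75

6.7500


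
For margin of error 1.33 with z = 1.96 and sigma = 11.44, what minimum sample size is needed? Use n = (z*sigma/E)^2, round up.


z*sigma/E = 1.96 * 11.44 / 1.33 = 8008/475 ≈ 16.858947
(z*sigma/E)^2 ≈ 284.224106
round up: n = 285

285


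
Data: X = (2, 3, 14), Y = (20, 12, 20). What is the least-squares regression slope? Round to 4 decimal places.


b = sum((xi-xbar)(yi-ybar)) / sum((xi-xbar)^2)
n = 3, xbar = 19/3 ≈ 6.333333, ybar = 52/3 ≈ 17.333333
Sxy = sum((xi-xbar)(yi-ybar)) = 80/3 ≈ 26.666667
Sxx = sum((xi-xbar)^2) = 266/3 ≈ 88.666667
b = Sxy / Sxx = 40/133 ≈ 0.300752

0.3008
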